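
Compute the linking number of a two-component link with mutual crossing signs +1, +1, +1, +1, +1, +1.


Step 1: Count positive crossings: 6
Step 2: Count negative crossings: 0
Step 3: Sum of signs = 6 - 0 = 6
Step 4: Linking number = sum/2 = 6/2 = 3

3


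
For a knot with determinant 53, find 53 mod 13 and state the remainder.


Step 1: A knot is p-colorable if and only if p divides its determinant.
Step 2: Compute 53 mod 13.
53 = 4 * 13 + 1
Step 3: 53 mod 13 = 1
Step 4: The knot is 13-colorable: no

1


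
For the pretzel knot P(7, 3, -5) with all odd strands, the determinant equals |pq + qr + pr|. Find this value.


Step 1: Compute pq + qr + pr.
pq = 7*3 = 21
qr = 3*(-5) = -15
pr = 7*(-5) = -35
pq + qr + pr = 21 + (-15) + (-35) = -29
Step 2: Take absolute value.
det(P(7,3,-5)) = |-29| = 29

29


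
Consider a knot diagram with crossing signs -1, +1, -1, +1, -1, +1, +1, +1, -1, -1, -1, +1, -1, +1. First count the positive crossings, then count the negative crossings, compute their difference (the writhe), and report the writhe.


Step 1: Count positive crossings (+1).
Positive crossings: 7
Step 2: Count negative crossings (-1).
Negative crossings: 7
Step 3: Writhe = (positive) - (negative)
w = 7 - 7 = 0
Step 4: |w| = 0, and w is zero

0


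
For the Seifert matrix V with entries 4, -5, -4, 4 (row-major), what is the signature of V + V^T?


Step 1: V + V^T = [[8, -9], [-9, 8]]
Step 2: trace = 16, det = -17
Step 3: Discriminant = 16^2 - 4*(-17) = 324
Step 4: Eigenvalues: 17, -1
Step 5: Signature = (# positive eigenvalues) - (# negative eigenvalues) = 0

0


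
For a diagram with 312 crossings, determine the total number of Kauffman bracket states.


Each crossing contributes 2 choices (A-smoothing or B-smoothing).
Total states = 2^312 = 8343699359066055009355553539724812947666814540455674882605631280555545803830627148527195652096

8343699359066055009355553539724812947666814540455674882605631280555545803830627148527195652096


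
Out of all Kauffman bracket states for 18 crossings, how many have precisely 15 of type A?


We choose which 15 of 18 crossings get A-smoothings.
C(18, 15) = 18! / (15! * 3!)
= 816

816


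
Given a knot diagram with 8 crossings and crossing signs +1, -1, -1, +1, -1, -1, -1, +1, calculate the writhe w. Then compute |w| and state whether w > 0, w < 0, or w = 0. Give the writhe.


Step 1: Count positive crossings (+1).
Positive crossings: 3
Step 2: Count negative crossings (-1).
Negative crossings: 5
Step 3: Writhe = (positive) - (negative)
w = 3 - 5 = -2
Step 4: |w| = 2, and w is negative

-2


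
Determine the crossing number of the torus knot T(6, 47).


For a torus knot T(p, q) with gcd(p,q)=1,
the crossing number is min(p*(q-1), q*(p-1)).
p*(q-1) = 6*46 = 276
q*(p-1) = 47*5 = 235
min(276, 235) = 235

235


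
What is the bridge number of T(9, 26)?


The bridge number of T(p,q) is min(p,q).
min(9, 26) = 9

9


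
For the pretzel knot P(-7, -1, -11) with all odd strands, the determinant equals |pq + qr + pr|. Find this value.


Step 1: Compute pq + qr + pr.
pq = (-7)*(-1) = 7
qr = (-1)*(-11) = 11
pr = (-7)*(-11) = 77
pq + qr + pr = 7 + 11 + 77 = 95
Step 2: Take absolute value.
det(P(-7,-1,-11)) = |95| = 95

95


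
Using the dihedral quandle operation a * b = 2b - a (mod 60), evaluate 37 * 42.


37 * 42 = 2*42 - 37 mod 60
= 84 - 37 mod 60
= 47 mod 60 = 47

47


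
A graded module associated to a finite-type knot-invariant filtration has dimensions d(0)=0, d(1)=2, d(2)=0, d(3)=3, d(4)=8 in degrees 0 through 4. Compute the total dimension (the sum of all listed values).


Total dimension = d(0) + d(1) + ... + d(4)
= 0 + 2 + 0 + 3 + 8
= 13

13


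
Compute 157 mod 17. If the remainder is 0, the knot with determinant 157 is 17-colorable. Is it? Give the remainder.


Step 1: A knot is p-colorable if and only if p divides its determinant.
Step 2: Compute 157 mod 17.
157 = 9 * 17 + 4
Step 3: 157 mod 17 = 4
Step 4: The knot is 17-colorable: no

4


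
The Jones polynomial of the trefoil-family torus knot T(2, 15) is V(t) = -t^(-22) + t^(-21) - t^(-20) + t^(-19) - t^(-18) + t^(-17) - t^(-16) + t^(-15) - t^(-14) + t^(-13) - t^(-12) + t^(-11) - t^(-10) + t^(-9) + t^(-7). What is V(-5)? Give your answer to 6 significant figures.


Substituting t = -5 into V(t) = -t^(-22) + t^(-21) - t^(-20) + t^(-19) - t^(-18) + t^(-17) - t^(-16) + t^(-15) - t^(-14) + t^(-13) - t^(-12) + t^(-11) - t^(-10) + t^(-9) + t^(-7):
  (-)t^(-22) = -4.1943e-16
  (+)t^(-21) = -2.09715e-15
  (-)t^(-20) = -1.04858e-14
  (+)t^(-19) = -5.24288e-14
  (-)t^(-18) = -2.62144e-13
  (+)t^(-17) = -1.31072e-12
  (-)t^(-16) = -6.5536e-12
  (+)t^(-15) = -3.2768e-11
  (-)t^(-14) = -1.6384e-10
  (+)t^(-13) = -8.192e-10
  (-)t^(-12) = -4.096e-09
  (+)t^(-11) = -2.048e-08
  (-)t^(-10) = -1.024e-07
  (+)t^(-9) = -5.12e-07
  (+)t^(-7) = -1.28e-05
Sum = (-4.1943e-16) + (-2.09715e-15) + (-1.04858e-14) + (-5.24288e-14) + (-2.62144e-13) + (-1.31072e-12) + (-6.5536e-12) + (-3.2768e-11) + (-1.6384e-10) + (-8.192e-10) + (-4.096e-09) + (-2.048e-08) + (-1.024e-07) + (-5.12e-07) + (-1.28e-05)
= -1.344e-05
Rounded to 6 significant figures: -1.344e-05

-1.344e-05


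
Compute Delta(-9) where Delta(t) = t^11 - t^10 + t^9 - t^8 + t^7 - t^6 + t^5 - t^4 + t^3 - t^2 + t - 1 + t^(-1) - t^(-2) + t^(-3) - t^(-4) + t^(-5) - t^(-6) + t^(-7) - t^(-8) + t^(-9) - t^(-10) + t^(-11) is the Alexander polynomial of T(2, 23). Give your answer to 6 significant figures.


Substituting t = -9 into Delta(t) = t^11 - t^10 + t^9 - t^8 + t^7 - t^6 + t^5 - t^4 + t^3 - t^2 + t - 1 + t^(-1) - t^(-2) + t^(-3) - t^(-4) + t^(-5) - t^(-6) + t^(-7) - t^(-8) + t^(-9) - t^(-10) + t^(-11):
Term values: (-31381059609) + (-3486784401) + (-387420489) + (-43046721) + (-4782969) + (-531441) + (-59049) + (-6561) + (-729) + (-81) + (-9) + (-1) + (-0.111111) + (-0.0123457) + (-0.00137174) + (-0.000152416) + (-1.69351e-05) + (-1.88168e-06) + (-2.09075e-07) + (-2.32306e-08) + (-2.58117e-09) + (-2.86797e-10) + (-3.18664e-11)
Sum = -3.530369206e+10
Rounded to 6 significant figures: -3.53037e+10

-3.53037e+10


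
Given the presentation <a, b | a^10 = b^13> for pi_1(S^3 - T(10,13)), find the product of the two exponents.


The relation is a^10 = b^13.
Product of exponents = 10 * 13
= 130

130


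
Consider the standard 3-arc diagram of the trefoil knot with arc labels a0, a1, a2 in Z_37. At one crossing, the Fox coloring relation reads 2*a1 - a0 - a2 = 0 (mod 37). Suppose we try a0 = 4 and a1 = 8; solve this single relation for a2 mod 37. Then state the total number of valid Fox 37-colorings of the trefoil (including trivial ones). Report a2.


Step 1: Apply the given crossing relation 2*a1 - a0 - a2 = 0 (mod 37).
  a2 = 2*a1 - a0 mod 37
  a2 = 2*8 - 4 mod 37
  a2 = 16 - 4 mod 37
  a2 = 12 mod 37 = 12
Step 2: The trefoil has determinant 3.
  Number of Fox p-colorings (p prime) is p^2 if p = 3, else p.
  Since 37 does not divide 3, only trivial (constant) colorings exist.
  (So the trial a0 = 4, a1 = 8 with a0 != a1 does NOT extend to a valid coloring of the whole trefoil: the other two crossing relations require 3*(a1 - a0) = 0 (mod 37), which fails.)
  Total colorings = 37
Step 3: a2 = 12, total Fox 37-colorings = 37

12


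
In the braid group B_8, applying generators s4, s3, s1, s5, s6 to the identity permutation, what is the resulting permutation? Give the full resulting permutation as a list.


Starting with identity [1, 2, 3, 4, 5, 6, 7, 8].
Apply generators in sequence:
  After s4: [1, 2, 3, 5, 4, 6, 7, 8]
  After s3: [1, 2, 5, 3, 4, 6, 7, 8]
  After s1: [2, 1, 5, 3, 4, 6, 7, 8]
  After s5: [2, 1, 5, 3, 6, 4, 7, 8]
  After s6: [2, 1, 5, 3, 6, 7, 4, 8]
Final permutation: [2, 1, 5, 3, 6, 7, 4, 8]

[2, 1, 5, 3, 6, 7, 4, 8]


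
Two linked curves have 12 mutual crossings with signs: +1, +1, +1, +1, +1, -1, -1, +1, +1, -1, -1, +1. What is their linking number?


Step 1: Count positive crossings: 8
Step 2: Count negative crossings: 4
Step 3: Sum of signs = 8 - 4 = 4
Step 4: Linking number = sum/2 = 4/2 = 2

2


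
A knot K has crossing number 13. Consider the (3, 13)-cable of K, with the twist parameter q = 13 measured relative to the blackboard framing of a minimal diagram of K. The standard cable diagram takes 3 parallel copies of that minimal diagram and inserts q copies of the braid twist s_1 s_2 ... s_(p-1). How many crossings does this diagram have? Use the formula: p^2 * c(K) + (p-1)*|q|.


Step 1: Each of the c(K) crossings of the companion diagram becomes p*p = p^2 crossings among the p parallel strands, and each of the |q| twists s_1 s_2 ... s_(p-1) adds (p-1) crossings.
  Crossings = p^2 * c(K) + (p-1)*|q|
Step 2: = 3^2 * 13 + (3-1)*13
Step 3: = 9*13 + 2*13
Step 4: = 117 + 26 = 143

143


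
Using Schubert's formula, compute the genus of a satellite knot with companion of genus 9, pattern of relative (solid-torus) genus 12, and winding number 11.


Schubert: g(satellite) = g_rel(pattern) + |winding| * g(companion),
where g_rel(pattern) is the genus of the pattern relative to the solid torus.
= 12 + 11 * 9
= 12 + 99 = 111

111


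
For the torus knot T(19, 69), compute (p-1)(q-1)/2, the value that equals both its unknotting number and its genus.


For a torus knot T(p,q), both the unknotting number and genus equal (p-1)(q-1)/2.
= (19-1)(69-1)/2
= 18*68/2
= 1224/2 = 612

612


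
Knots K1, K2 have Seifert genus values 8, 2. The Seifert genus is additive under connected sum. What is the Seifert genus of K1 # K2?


The Seifert genus is additive under connected sum.
Seifert genus(K1 # K2) = (8) + (2)
= 10

10


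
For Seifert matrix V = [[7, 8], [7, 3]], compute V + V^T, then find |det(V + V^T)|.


Step 1: Form V + V^T where V = [[7, 8], [7, 3]]
  V^T = [[7, 7], [8, 3]]
  V + V^T = [[14, 15], [15, 6]]
Step 2: det(V + V^T) = 14*6 - 15*15
  = 84 - 225 = -141
Step 3: Knot determinant = |det(V + V^T)| = |-141| = 141

141


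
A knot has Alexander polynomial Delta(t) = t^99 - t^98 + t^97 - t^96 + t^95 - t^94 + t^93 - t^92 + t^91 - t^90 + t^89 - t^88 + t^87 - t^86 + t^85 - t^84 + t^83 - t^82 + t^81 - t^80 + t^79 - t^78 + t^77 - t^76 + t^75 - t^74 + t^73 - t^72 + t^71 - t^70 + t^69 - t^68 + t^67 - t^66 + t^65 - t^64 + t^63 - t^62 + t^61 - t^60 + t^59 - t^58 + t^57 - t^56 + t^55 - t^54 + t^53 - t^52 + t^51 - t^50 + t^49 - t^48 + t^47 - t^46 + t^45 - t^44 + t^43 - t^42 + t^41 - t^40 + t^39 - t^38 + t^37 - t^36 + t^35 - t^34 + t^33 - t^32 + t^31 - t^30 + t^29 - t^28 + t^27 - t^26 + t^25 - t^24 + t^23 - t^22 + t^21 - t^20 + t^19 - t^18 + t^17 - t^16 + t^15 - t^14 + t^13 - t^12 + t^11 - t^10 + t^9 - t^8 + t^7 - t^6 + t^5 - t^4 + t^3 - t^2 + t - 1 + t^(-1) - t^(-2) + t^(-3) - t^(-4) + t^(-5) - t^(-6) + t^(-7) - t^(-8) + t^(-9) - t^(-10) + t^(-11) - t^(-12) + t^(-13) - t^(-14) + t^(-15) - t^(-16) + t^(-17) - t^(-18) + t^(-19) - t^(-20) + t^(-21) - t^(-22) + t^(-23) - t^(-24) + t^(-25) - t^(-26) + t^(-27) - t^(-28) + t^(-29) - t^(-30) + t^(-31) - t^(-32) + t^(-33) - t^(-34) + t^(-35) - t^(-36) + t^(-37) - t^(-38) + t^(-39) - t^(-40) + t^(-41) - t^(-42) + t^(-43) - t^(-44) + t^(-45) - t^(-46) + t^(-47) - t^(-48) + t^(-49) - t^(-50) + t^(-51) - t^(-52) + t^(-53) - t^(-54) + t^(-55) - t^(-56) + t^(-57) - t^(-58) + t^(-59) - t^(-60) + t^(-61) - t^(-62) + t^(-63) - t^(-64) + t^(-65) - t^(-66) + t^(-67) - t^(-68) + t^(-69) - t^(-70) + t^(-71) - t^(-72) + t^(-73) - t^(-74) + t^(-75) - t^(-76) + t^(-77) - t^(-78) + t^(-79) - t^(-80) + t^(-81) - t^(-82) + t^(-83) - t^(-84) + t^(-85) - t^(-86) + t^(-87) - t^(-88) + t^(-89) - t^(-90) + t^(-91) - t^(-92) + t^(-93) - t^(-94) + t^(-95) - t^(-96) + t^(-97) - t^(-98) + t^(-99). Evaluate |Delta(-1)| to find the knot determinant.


Step 1: The polynomial has 199 terms with alternating signs, exponents from 99 down to -99.
Step 2: Substitute t = -1. The i-th term has coefficient (-1)^i and exponent (m-i),
  so its value is (-1)^i * (-1)^(m-i) = (-1)^m = -1 for every i.
Step 3: All 199 terms equal -1, so Delta(-1) = 199 * (-1) = -199
Step 4: |Delta(-1)| = 199

199


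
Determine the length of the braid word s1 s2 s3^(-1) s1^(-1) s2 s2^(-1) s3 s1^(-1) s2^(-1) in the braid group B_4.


The word length counts the number of generators (including inverses).
Listing each generator: s1, s2, s3^(-1), s1^(-1), s2, s2^(-1), s3, s1^(-1), s2^(-1)
There are 9 generators in this braid word.

9


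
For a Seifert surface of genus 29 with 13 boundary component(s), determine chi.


chi = 2 - 2g - b
= 2 - 2*29 - 13
= 2 - 58 - 13 = -69

-69


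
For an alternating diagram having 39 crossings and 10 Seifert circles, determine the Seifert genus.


For alternating knots, g = (c - s + 1)/2.
= (39 - 10 + 1)/2
= 30/2 = 15

15


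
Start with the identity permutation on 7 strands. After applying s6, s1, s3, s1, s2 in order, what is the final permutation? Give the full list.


Starting with identity [1, 2, 3, 4, 5, 6, 7].
Apply generators in sequence:
  After s6: [1, 2, 3, 4, 5, 7, 6]
  After s1: [2, 1, 3, 4, 5, 7, 6]
  After s3: [2, 1, 4, 3, 5, 7, 6]
  After s1: [1, 2, 4, 3, 5, 7, 6]
  After s2: [1, 4, 2, 3, 5, 7, 6]
Final permutation: [1, 4, 2, 3, 5, 7, 6]

[1, 4, 2, 3, 5, 7, 6]


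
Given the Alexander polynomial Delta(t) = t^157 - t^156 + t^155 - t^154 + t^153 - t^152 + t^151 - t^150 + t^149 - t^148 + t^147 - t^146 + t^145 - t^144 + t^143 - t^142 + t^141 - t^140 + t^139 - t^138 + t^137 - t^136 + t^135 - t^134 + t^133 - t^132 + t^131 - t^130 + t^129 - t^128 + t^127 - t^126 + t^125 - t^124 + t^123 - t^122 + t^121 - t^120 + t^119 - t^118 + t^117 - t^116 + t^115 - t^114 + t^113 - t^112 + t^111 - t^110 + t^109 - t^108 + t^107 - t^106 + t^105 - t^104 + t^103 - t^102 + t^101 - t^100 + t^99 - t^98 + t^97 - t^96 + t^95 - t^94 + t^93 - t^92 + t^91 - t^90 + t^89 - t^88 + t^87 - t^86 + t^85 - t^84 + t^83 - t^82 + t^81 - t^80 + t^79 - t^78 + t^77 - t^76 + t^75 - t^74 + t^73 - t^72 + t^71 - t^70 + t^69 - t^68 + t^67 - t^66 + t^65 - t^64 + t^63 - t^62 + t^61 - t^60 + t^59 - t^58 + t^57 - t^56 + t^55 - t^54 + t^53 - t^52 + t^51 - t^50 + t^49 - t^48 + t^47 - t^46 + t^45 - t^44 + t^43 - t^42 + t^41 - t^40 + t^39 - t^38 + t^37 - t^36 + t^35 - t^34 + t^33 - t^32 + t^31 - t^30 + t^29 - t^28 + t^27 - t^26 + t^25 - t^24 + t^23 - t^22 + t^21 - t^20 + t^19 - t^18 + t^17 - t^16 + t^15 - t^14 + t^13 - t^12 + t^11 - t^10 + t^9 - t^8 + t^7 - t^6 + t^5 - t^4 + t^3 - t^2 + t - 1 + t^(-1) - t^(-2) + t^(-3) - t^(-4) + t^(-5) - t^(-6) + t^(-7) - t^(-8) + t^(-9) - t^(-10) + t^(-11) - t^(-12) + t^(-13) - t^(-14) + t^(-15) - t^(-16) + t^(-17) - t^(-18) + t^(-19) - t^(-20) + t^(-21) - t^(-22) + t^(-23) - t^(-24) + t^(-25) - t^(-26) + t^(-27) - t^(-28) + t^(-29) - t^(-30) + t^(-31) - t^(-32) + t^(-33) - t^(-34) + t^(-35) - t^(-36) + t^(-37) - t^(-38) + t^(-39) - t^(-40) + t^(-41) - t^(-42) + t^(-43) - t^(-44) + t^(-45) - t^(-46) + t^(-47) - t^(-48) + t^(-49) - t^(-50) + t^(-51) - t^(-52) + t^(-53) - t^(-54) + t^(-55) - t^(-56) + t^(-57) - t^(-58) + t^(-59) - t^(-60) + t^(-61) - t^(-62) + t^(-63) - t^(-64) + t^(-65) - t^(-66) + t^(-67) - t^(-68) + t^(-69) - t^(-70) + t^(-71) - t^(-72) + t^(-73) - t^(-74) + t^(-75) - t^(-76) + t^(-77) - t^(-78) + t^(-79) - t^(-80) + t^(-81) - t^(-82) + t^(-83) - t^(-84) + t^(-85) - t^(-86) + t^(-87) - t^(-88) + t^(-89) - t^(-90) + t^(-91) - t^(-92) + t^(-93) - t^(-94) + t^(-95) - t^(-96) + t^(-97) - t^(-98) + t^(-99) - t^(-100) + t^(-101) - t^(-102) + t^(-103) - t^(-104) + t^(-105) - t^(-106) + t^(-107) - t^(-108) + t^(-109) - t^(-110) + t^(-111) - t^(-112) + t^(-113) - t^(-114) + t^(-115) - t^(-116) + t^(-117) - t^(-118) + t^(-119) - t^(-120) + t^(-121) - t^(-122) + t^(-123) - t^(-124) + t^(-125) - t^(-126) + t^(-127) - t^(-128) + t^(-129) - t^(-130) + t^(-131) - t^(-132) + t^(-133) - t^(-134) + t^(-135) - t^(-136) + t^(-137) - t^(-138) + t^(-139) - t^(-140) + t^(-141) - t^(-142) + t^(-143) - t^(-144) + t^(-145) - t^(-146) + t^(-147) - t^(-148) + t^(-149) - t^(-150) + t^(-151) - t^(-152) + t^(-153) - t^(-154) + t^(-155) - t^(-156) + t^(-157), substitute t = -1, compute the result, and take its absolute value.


Step 1: The polynomial has 315 terms with alternating signs, exponents from 157 down to -157.
Step 2: Substitute t = -1. The i-th term has coefficient (-1)^i and exponent (m-i),
  so its value is (-1)^i * (-1)^(m-i) = (-1)^m = -1 for every i.
Step 3: All 315 terms equal -1, so Delta(-1) = 315 * (-1) = -315
Step 4: |Delta(-1)| = 315

315


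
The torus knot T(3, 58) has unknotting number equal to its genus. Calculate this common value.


For a torus knot T(p,q), both the unknotting number and genus equal (p-1)(q-1)/2.
= (3-1)(58-1)/2
= 2*57/2
= 114/2 = 57

57


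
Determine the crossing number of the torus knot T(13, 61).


For a torus knot T(p, q) with gcd(p,q)=1,
the crossing number is min(p*(q-1), q*(p-1)).
p*(q-1) = 13*60 = 780
q*(p-1) = 61*12 = 732
min(780, 732) = 732

732


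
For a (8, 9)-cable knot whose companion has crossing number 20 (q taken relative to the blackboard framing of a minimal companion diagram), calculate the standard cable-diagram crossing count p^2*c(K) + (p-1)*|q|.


Step 1: Each of the c(K) crossings of the companion diagram becomes p*p = p^2 crossings among the p parallel strands, and each of the |q| twists s_1 s_2 ... s_(p-1) adds (p-1) crossings.
  Crossings = p^2 * c(K) + (p-1)*|q|
Step 2: = 8^2 * 20 + (8-1)*9
Step 3: = 64*20 + 7*9
Step 4: = 1280 + 63 = 1343

1343


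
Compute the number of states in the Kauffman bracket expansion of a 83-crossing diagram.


Each crossing contributes 2 choices (A-smoothing or B-smoothing).
Total states = 2^83 = 9671406556917033397649408

9671406556917033397649408


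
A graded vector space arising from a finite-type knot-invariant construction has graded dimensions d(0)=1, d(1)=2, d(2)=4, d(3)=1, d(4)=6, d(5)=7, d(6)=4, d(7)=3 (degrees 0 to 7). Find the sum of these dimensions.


Total dimension = d(0) + d(1) + ... + d(7)
= 1 + 2 + 4 + 1 + 6 + 7 + 4 + 3
= 28

28


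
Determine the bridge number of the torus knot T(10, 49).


The bridge number of T(p,q) is min(p,q).
min(10, 49) = 10

10


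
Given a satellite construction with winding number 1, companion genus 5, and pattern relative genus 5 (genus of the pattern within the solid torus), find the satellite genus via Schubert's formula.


Schubert: g(satellite) = g_rel(pattern) + |winding| * g(companion),
where g_rel(pattern) is the genus of the pattern relative to the solid torus.
= 5 + 1 * 5
= 5 + 5 = 10

10


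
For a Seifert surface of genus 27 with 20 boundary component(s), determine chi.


chi = 2 - 2g - b
= 2 - 2*27 - 20
= 2 - 54 - 20 = -72

-72


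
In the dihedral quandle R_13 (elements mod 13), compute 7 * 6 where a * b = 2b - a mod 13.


7 * 6 = 2*6 - 7 mod 13
= 12 - 7 mod 13
= 5 mod 13 = 5

5


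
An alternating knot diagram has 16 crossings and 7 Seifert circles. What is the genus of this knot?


For alternating knots, g = (c - s + 1)/2.
= (16 - 7 + 1)/2
= 10/2 = 5

5


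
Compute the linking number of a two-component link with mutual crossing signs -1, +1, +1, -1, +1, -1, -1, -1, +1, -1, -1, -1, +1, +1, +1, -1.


Step 1: Count positive crossings: 7
Step 2: Count negative crossings: 9
Step 3: Sum of signs = 7 - 9 = -2
Step 4: Linking number = sum/2 = -2/2 = -1

-1


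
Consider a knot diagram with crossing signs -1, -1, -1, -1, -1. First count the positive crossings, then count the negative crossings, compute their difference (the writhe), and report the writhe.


Step 1: Count positive crossings (+1).
Positive crossings: 0
Step 2: Count negative crossings (-1).
Negative crossings: 5
Step 3: Writhe = (positive) - (negative)
w = 0 - 5 = -5
Step 4: |w| = 5, and w is negative

-5


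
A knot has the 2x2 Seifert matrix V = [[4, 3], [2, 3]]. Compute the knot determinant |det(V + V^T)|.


Step 1: Form V + V^T where V = [[4, 3], [2, 3]]
  V^T = [[4, 2], [3, 3]]
  V + V^T = [[8, 5], [5, 6]]
Step 2: det(V + V^T) = 8*6 - 5*5
  = 48 - 25 = 23
Step 3: Knot determinant = |det(V + V^T)| = |23| = 23

23


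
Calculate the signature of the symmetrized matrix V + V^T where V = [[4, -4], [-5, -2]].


Step 1: V + V^T = [[8, -9], [-9, -4]]
Step 2: trace = 4, det = -113
Step 3: Discriminant = 4^2 - 4*(-113) = 468
Step 4: Eigenvalues: 12.8167, -8.81665
Step 5: Signature = (# positive eigenvalues) - (# negative eigenvalues) = 0

0


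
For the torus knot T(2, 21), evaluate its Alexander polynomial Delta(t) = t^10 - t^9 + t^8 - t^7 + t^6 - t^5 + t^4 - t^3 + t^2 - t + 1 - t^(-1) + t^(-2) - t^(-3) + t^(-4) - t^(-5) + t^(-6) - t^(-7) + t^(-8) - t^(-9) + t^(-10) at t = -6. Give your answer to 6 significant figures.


Substituting t = -6 into Delta(t) = t^10 - t^9 + t^8 - t^7 + t^6 - t^5 + t^4 - t^3 + t^2 - t + 1 - t^(-1) + t^(-2) - t^(-3) + t^(-4) - t^(-5) + t^(-6) - t^(-7) + t^(-8) - t^(-9) + t^(-10):
Term values: (60466176) + (10077696) + (1679616) + (279936) + (46656) + (7776) + (1296) + (216) + (36) + (6) + (1) + (0.166667) + (0.0277778) + (0.00462963) + (0.000771605) + (0.000128601) + (2.14335e-05) + (3.57225e-06) + (5.95374e-07) + (9.9229e-08) + (1.65382e-08)
Sum = 72559411.2
Rounded to 6 significant figures: 7.25594e+07

7.25594e+07


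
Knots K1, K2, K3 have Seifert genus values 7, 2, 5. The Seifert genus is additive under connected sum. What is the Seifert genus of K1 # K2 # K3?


The Seifert genus is additive under connected sum.
Seifert genus(K1 # K2 # K3) = (7) + (2) + (5)
= 14

14


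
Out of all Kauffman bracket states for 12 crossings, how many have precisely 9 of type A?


We choose which 9 of 12 crossings get A-smoothings.
C(12, 9) = 12! / (9! * 3!)
= 220

220


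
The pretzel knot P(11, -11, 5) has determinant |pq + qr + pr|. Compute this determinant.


Step 1: Compute pq + qr + pr.
pq = 11*(-11) = -121
qr = (-11)*5 = -55
pr = 11*5 = 55
pq + qr + pr = -121 + (-55) + 55 = -121
Step 2: Take absolute value.
det(P(11,-11,5)) = |-121| = 121

121


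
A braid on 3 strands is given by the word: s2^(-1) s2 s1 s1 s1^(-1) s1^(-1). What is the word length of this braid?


The word length counts the number of generators (including inverses).
Listing each generator: s2^(-1), s2, s1, s1, s1^(-1), s1^(-1)
There are 6 generators in this braid word.

6


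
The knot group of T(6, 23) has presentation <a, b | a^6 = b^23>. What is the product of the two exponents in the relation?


The relation is a^6 = b^23.
Product of exponents = 6 * 23
= 138

138


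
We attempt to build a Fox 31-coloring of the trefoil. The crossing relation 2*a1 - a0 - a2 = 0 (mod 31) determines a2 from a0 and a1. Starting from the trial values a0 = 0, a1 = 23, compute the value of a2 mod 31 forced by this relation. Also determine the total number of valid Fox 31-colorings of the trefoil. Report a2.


Step 1: Apply the given crossing relation 2*a1 - a0 - a2 = 0 (mod 31).
  a2 = 2*a1 - a0 mod 31
  a2 = 2*23 - 0 mod 31
  a2 = 46 - 0 mod 31
  a2 = 46 mod 31 = 15
Step 2: The trefoil has determinant 3.
  Number of Fox p-colorings (p prime) is p^2 if p = 3, else p.
  Since 31 does not divide 3, only trivial (constant) colorings exist.
  (So the trial a0 = 0, a1 = 23 with a0 != a1 does NOT extend to a valid coloring of the whole trefoil: the other two crossing relations require 3*(a1 - a0) = 0 (mod 31), which fails.)
  Total colorings = 31
Step 3: a2 = 15, total Fox 31-colorings = 31

15


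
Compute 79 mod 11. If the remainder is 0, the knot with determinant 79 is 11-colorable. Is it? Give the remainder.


Step 1: A knot is p-colorable if and only if p divides its determinant.
Step 2: Compute 79 mod 11.
79 = 7 * 11 + 2
Step 3: 79 mod 11 = 2
Step 4: The knot is 11-colorable: no

2


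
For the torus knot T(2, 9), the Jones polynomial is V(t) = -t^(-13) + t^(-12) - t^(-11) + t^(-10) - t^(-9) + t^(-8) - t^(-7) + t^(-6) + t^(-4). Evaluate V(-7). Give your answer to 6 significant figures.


Substituting t = -7 into V(t) = -t^(-13) + t^(-12) - t^(-11) + t^(-10) - t^(-9) + t^(-8) - t^(-7) + t^(-6) + t^(-4):
  (-)t^(-13) = 1.03211e-11
  (+)t^(-12) = 7.22476e-11
  (-)t^(-11) = 5.05733e-10
  (+)t^(-10) = 3.54013e-09
  (-)t^(-9) = 2.47809e-08
  (+)t^(-8) = 1.73467e-07
  (-)t^(-7) = 1.21427e-06
  (+)t^(-6) = 8.49986e-06
  (+)t^(-4) = 0.000416493
Sum = (1.03211e-11) + (7.22476e-11) + (5.05733e-10) + (3.54013e-09) + (2.47809e-08) + (1.73467e-07) + (1.21427e-06) + (8.49986e-06) + (0.000416493)
= 0.0004264096292
Rounded to 6 significant figures: 0.00042641

0.00042641


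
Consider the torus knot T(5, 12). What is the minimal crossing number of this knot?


For a torus knot T(p, q) with gcd(p,q)=1,
the crossing number is min(p*(q-1), q*(p-1)).
p*(q-1) = 5*11 = 55
q*(p-1) = 12*4 = 48
min(55, 48) = 48

48


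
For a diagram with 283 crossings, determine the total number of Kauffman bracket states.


Each crossing contributes 2 choices (A-smoothing or B-smoothing).
Total states = 2^283 = 15541351137805832567355695254588151253139254712417116170014499277911234281641667985408

15541351137805832567355695254588151253139254712417116170014499277911234281641667985408


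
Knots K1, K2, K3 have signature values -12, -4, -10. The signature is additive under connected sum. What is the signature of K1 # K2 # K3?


The signature is additive under connected sum.
signature(K1 # K2 # K3) = (-12) + (-4) + (-10)
= -26

-26


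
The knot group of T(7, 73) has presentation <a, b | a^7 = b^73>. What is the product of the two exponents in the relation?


The relation is a^7 = b^73.
Product of exponents = 7 * 73
= 511

511


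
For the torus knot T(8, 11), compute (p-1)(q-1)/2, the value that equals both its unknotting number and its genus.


For a torus knot T(p,q), both the unknotting number and genus equal (p-1)(q-1)/2.
= (8-1)(11-1)/2
= 7*10/2
= 70/2 = 35

35


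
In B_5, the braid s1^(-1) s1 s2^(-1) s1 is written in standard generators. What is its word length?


The word length counts the number of generators (including inverses).
Listing each generator: s1^(-1), s1, s2^(-1), s1
There are 4 generators in this braid word.

4


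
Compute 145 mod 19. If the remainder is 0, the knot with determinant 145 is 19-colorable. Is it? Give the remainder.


Step 1: A knot is p-colorable if and only if p divides its determinant.
Step 2: Compute 145 mod 19.
145 = 7 * 19 + 12
Step 3: 145 mod 19 = 12
Step 4: The knot is 19-colorable: no

12


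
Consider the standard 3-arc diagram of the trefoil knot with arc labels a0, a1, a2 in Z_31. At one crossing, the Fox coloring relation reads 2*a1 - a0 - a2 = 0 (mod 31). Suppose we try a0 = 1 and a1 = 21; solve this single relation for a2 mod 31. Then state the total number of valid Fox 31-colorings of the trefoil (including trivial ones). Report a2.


Step 1: Apply the given crossing relation 2*a1 - a0 - a2 = 0 (mod 31).
  a2 = 2*a1 - a0 mod 31
  a2 = 2*21 - 1 mod 31
  a2 = 42 - 1 mod 31
  a2 = 41 mod 31 = 10
Step 2: The trefoil has determinant 3.
  Number of Fox p-colorings (p prime) is p^2 if p = 3, else p.
  Since 31 does not divide 3, only trivial (constant) colorings exist.
  (So the trial a0 = 1, a1 = 21 with a0 != a1 does NOT extend to a valid coloring of the whole trefoil: the other two crossing relations require 3*(a1 - a0) = 0 (mod 31), which fails.)
  Total colorings = 31
Step 3: a2 = 10, total Fox 31-colorings = 31

10


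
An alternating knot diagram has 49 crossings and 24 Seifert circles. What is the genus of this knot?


For alternating knots, g = (c - s + 1)/2.
= (49 - 24 + 1)/2
= 26/2 = 13

13


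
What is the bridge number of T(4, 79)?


The bridge number of T(p,q) is min(p,q).
min(4, 79) = 4

4


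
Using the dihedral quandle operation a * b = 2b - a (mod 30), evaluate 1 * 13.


1 * 13 = 2*13 - 1 mod 30
= 26 - 1 mod 30
= 25 mod 30 = 25

25


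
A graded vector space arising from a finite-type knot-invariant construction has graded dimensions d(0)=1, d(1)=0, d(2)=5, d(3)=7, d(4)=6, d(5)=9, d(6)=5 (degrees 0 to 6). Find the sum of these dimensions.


Total dimension = d(0) + d(1) + ... + d(6)
= 1 + 0 + 5 + 7 + 6 + 9 + 5
= 33

33


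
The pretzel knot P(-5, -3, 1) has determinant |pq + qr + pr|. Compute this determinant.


Step 1: Compute pq + qr + pr.
pq = (-5)*(-3) = 15
qr = (-3)*1 = -3
pr = (-5)*1 = -5
pq + qr + pr = 15 + (-3) + (-5) = 7
Step 2: Take absolute value.
det(P(-5,-3,1)) = |7| = 7

7


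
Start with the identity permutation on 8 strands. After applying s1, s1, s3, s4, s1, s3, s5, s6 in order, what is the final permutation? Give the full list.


Starting with identity [1, 2, 3, 4, 5, 6, 7, 8].
Apply generators in sequence:
  After s1: [2, 1, 3, 4, 5, 6, 7, 8]
  After s1: [1, 2, 3, 4, 5, 6, 7, 8]
  After s3: [1, 2, 4, 3, 5, 6, 7, 8]
  After s4: [1, 2, 4, 5, 3, 6, 7, 8]
  After s1: [2, 1, 4, 5, 3, 6, 7, 8]
  After s3: [2, 1, 5, 4, 3, 6, 7, 8]
  After s5: [2, 1, 5, 4, 6, 3, 7, 8]
  After s6: [2, 1, 5, 4, 6, 7, 3, 8]
Final permutation: [2, 1, 5, 4, 6, 7, 3, 8]

[2, 1, 5, 4, 6, 7, 3, 8]


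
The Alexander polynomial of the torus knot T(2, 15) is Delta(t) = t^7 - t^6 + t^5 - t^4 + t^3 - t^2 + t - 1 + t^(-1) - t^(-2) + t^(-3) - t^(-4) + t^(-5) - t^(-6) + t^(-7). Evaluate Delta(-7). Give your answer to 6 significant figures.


Substituting t = -7 into Delta(t) = t^7 - t^6 + t^5 - t^4 + t^3 - t^2 + t - 1 + t^(-1) - t^(-2) + t^(-3) - t^(-4) + t^(-5) - t^(-6) + t^(-7):
Term values: (-823543) + (-117649) + (-16807) + (-2401) + (-343) + (-49) + (-7) + (-1) + (-0.142857) + (-0.0204082) + (-0.00291545) + (-0.000416493) + (-5.9499e-05) + (-8.49986e-06) + (-1.21427e-06)
Sum = -960800.1667
Rounded to 6 significant figures: -960800

-960800


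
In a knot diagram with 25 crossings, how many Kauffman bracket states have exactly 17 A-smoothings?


We choose which 17 of 25 crossings get A-smoothings.
C(25, 17) = 25! / (17! * 8!)
= 1081575

1081575


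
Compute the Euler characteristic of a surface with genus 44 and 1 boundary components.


chi = 2 - 2g - b
= 2 - 2*44 - 1
= 2 - 88 - 1 = -87

-87


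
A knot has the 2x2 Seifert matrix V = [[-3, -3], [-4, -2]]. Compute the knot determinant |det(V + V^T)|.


Step 1: Form V + V^T where V = [[-3, -3], [-4, -2]]
  V^T = [[-3, -4], [-3, -2]]
  V + V^T = [[-6, -7], [-7, -4]]
Step 2: det(V + V^T) = (-6)*(-4) - (-7)*(-7)
  = 24 - 49 = -25
Step 3: Knot determinant = |det(V + V^T)| = |-25| = 25

25


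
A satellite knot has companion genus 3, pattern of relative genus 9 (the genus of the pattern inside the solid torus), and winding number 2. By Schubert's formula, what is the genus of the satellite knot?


Schubert: g(satellite) = g_rel(pattern) + |winding| * g(companion),
where g_rel(pattern) is the genus of the pattern relative to the solid torus.
= 9 + 2 * 3
= 9 + 6 = 15

15


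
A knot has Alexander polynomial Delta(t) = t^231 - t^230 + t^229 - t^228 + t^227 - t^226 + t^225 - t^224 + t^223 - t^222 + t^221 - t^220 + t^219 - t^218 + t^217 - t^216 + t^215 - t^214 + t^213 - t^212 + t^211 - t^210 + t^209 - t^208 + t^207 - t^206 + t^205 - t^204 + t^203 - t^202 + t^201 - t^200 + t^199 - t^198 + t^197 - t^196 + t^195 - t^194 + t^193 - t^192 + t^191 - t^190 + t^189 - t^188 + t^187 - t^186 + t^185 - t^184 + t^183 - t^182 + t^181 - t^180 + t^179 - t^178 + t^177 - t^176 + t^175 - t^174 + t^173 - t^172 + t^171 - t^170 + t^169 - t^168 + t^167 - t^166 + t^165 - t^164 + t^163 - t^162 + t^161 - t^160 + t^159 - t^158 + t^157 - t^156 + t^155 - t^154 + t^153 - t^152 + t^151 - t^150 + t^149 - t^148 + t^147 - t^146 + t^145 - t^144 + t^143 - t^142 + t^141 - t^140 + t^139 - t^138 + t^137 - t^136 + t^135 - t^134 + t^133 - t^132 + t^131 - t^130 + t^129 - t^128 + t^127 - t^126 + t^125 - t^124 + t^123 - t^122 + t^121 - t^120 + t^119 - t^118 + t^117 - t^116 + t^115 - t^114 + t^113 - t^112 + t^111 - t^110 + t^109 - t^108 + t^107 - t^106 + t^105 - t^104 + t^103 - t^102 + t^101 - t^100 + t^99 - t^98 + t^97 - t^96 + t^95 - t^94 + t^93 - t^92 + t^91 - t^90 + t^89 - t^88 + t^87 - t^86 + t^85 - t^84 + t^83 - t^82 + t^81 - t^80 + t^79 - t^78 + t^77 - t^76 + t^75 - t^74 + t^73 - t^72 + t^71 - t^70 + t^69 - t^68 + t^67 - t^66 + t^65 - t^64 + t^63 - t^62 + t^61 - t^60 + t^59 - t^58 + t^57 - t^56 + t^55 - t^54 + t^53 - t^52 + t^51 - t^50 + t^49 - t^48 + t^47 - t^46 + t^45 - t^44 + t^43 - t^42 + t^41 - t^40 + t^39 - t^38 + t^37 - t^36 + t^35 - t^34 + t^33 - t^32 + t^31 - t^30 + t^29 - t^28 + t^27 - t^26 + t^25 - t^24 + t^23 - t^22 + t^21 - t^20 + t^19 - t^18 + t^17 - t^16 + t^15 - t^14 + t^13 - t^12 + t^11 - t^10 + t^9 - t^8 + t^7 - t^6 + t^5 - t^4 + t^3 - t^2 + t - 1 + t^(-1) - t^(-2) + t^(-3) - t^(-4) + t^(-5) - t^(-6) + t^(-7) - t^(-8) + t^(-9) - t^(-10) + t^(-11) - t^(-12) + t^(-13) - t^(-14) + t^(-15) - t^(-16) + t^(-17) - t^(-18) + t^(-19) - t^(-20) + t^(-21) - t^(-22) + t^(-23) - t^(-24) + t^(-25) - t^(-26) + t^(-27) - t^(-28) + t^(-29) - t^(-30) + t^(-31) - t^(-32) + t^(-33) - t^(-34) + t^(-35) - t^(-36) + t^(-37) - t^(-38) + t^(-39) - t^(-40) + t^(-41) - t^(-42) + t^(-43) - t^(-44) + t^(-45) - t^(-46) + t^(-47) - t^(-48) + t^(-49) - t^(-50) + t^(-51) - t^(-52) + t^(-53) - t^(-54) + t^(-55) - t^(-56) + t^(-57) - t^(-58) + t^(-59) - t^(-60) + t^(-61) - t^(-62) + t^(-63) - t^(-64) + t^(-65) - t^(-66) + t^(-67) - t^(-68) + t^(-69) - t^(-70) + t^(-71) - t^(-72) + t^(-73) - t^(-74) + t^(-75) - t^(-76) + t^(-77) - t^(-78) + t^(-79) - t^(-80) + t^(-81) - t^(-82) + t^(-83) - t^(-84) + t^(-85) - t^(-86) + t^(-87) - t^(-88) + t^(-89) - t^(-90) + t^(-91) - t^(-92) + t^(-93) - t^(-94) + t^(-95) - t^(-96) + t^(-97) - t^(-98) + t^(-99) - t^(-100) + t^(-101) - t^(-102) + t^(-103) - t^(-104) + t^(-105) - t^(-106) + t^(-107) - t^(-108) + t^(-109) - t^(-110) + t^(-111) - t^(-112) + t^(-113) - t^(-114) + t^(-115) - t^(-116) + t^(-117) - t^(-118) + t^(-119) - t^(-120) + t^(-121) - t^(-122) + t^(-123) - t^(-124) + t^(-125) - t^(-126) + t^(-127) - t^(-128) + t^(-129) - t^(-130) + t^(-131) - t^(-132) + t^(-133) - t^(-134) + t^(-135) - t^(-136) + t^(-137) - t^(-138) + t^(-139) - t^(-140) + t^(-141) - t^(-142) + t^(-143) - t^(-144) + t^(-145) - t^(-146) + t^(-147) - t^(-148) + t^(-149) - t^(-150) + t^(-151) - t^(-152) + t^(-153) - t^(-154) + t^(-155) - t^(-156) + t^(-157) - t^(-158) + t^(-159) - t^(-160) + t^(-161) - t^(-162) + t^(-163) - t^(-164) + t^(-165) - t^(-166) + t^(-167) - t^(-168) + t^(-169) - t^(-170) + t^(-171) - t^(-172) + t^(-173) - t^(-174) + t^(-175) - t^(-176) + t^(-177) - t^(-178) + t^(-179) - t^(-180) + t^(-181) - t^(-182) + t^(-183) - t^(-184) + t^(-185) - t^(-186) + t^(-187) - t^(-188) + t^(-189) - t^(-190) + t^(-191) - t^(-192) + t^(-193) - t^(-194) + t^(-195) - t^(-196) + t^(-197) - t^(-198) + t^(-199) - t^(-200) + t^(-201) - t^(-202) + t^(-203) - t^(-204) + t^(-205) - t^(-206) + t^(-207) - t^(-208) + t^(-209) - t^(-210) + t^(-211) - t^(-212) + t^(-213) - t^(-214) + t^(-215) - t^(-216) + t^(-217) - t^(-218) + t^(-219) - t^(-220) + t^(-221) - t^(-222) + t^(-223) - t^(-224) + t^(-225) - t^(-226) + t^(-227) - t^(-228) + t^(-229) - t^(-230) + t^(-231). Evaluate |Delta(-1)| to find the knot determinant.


Step 1: The polynomial has 463 terms with alternating signs, exponents from 231 down to -231.
Step 2: Substitute t = -1. The i-th term has coefficient (-1)^i and exponent (m-i),
  so its value is (-1)^i * (-1)^(m-i) = (-1)^m = -1 for every i.
Step 3: All 463 terms equal -1, so Delta(-1) = 463 * (-1) = -463
Step 4: |Delta(-1)| = 463

463


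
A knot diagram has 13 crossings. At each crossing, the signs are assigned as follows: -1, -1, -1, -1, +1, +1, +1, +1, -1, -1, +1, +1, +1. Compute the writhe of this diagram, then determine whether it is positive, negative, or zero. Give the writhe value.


Step 1: Count positive crossings (+1).
Positive crossings: 7
Step 2: Count negative crossings (-1).
Negative crossings: 6
Step 3: Writhe = (positive) - (negative)
w = 7 - 6 = 1
Step 4: |w| = 1, and w is positive

1


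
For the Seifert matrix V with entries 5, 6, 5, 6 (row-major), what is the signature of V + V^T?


Step 1: V + V^T = [[10, 11], [11, 12]]
Step 2: trace = 22, det = -1
Step 3: Discriminant = 22^2 - 4*(-1) = 488
Step 4: Eigenvalues: 22.0454, -0.045361
Step 5: Signature = (# positive eigenvalues) - (# negative eigenvalues) = 0

0


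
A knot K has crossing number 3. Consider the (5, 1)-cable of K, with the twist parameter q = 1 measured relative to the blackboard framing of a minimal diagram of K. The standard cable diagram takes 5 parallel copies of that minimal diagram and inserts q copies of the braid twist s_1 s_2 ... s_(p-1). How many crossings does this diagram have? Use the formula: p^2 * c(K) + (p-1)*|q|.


Step 1: Each of the c(K) crossings of the companion diagram becomes p*p = p^2 crossings among the p parallel strands, and each of the |q| twists s_1 s_2 ... s_(p-1) adds (p-1) crossings.
  Crossings = p^2 * c(K) + (p-1)*|q|
Step 2: = 5^2 * 3 + (5-1)*1
Step 3: = 25*3 + 4*1
Step 4: = 75 + 4 = 79

79


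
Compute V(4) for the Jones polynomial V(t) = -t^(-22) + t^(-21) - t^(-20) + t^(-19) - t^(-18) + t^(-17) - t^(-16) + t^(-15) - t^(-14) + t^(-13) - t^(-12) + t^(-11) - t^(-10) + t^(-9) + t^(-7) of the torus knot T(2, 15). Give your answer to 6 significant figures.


Substituting t = 4 into V(t) = -t^(-22) + t^(-21) - t^(-20) + t^(-19) - t^(-18) + t^(-17) - t^(-16) + t^(-15) - t^(-14) + t^(-13) - t^(-12) + t^(-11) - t^(-10) + t^(-9) + t^(-7):
  (-)t^(-22) = -5.68434e-14
  (+)t^(-21) = 2.27374e-13
  (-)t^(-20) = -9.09495e-13
  (+)t^(-19) = 3.63798e-12
  (-)t^(-18) = -1.45519e-11
  (+)t^(-17) = 5.82077e-11
  (-)t^(-16) = -2.32831e-10
  (+)t^(-15) = 9.31323e-10
  (-)t^(-14) = -3.72529e-09
  (+)t^(-13) = 1.49012e-08
  (-)t^(-12) = -5.96046e-08
  (+)t^(-11) = 2.38419e-07
  (-)t^(-10) = -9.53674e-07
  (+)t^(-9) = 3.8147e-06
  (+)t^(-7) = 6.10352e-05
Sum = (-5.68434e-14) + (2.27374e-13) + (-9.09495e-13) + (3.63798e-12) + (-1.45519e-11) + (5.82077e-11) + (-2.32831e-10) + (9.31323e-10) + (-3.72529e-09) + (1.49012e-08) + (-5.96046e-08) + (2.38419e-07) + (-9.53674e-07) + (3.8147e-06) + (6.10352e-05)
= 6.408691405e-05
Rounded to 6 significant figures: 6.40869e-05

6.40869e-05


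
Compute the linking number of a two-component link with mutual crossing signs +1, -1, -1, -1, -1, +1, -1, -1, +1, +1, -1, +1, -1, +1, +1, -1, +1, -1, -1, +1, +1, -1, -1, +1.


Step 1: Count positive crossings: 11
Step 2: Count negative crossings: 13
Step 3: Sum of signs = 11 - 13 = -2
Step 4: Linking number = sum/2 = -2/2 = -1

-1


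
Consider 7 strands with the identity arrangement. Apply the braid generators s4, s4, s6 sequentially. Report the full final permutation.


Starting with identity [1, 2, 3, 4, 5, 6, 7].
Apply generators in sequence:
  After s4: [1, 2, 3, 5, 4, 6, 7]
  After s4: [1, 2, 3, 4, 5, 6, 7]
  After s6: [1, 2, 3, 4, 5, 7, 6]
Final permutation: [1, 2, 3, 4, 5, 7, 6]

[1, 2, 3, 4, 5, 7, 6]


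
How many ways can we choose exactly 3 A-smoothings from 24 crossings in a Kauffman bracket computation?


We choose which 3 of 24 crossings get A-smoothings.
C(24, 3) = 24! / (3! * 21!)
= 2024

2024


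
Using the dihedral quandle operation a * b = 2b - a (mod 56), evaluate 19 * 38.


19 * 38 = 2*38 - 19 mod 56
= 76 - 19 mod 56
= 57 mod 56 = 1

1


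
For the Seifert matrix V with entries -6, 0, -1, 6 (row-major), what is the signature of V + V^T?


Step 1: V + V^T = [[-12, -1], [-1, 12]]
Step 2: trace = 0, det = -145
Step 3: Discriminant = 0^2 - 4*(-145) = 580
Step 4: Eigenvalues: 12.0416, -12.0416
Step 5: Signature = (# positive eigenvalues) - (# negative eigenvalues) = 0

0


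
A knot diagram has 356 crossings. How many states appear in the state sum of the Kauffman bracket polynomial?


Each crossing contributes 2 choices (A-smoothing or B-smoothing).
Total states = 2^356 = 146783911423364576743092537299333564210980159306769991919205685720763064069663027716481187399048043939495936

146783911423364576743092537299333564210980159306769991919205685720763064069663027716481187399048043939495936


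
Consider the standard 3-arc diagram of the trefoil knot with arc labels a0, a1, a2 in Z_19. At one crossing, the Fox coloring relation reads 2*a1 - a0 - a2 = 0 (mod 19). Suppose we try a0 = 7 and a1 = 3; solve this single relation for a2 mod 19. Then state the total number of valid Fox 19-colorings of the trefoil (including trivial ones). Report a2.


Step 1: Apply the given crossing relation 2*a1 - a0 - a2 = 0 (mod 19).
  a2 = 2*a1 - a0 mod 19
  a2 = 2*3 - 7 mod 19
  a2 = 6 - 7 mod 19
  a2 = -1 mod 19 = 18
Step 2: The trefoil has determinant 3.
  Number of Fox p-colorings (p prime) is p^2 if p = 3, else p.
  Since 19 does not divide 3, only trivial (constant) colorings exist.
  (So the trial a0 = 7, a1 = 3 with a0 != a1 does NOT extend to a valid coloring of the whole trefoil: the other two crossing relations require 3*(a1 - a0) = 0 (mod 19), which fails.)
  Total colorings = 19
Step 3: a2 = 18, total Fox 19-colorings = 19

18
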